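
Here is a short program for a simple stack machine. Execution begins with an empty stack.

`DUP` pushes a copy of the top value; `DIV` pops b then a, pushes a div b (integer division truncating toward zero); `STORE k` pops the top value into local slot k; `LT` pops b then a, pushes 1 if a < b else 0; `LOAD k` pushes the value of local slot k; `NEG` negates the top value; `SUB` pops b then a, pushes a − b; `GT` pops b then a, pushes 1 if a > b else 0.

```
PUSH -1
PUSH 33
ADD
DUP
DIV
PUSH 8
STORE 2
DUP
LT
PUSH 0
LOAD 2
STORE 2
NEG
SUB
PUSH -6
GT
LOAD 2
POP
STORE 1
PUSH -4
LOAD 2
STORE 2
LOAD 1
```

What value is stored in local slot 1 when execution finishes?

1

PUSH -1 -> [-1]
PUSH 33 -> [-1, 33]
ADD     -> [32]
DUP     -> [32, 32]
DIV     -> [1]
PUSH 8  -> [1, 8]
STORE 2 -> [1]
DUP     -> [1, 1]
LT      -> [0]
PUSH 0  -> [0, 0]
LOAD 2  -> [0, 0, 8]
STORE 2 -> [0, 0]
NEG     -> [0, 0]
SUB     -> [0]
PUSH -6 -> [0, -6]
GT      -> [1]
LOAD 2  -> [1, 8]
POP     -> [1]
STORE 1 -> []
PUSH -4 -> [-4]
LOAD 2  -> [-4, 8]
STORE 2 -> [-4]
LOAD 1  -> [-4, 1]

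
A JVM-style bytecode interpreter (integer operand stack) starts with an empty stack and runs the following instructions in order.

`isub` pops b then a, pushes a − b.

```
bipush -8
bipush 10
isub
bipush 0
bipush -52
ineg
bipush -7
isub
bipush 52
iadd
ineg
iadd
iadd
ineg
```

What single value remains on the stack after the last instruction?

bipush -8  → [-8]
bipush 10  → [-8, 10]
isub       → [-18]
bipush 0   → [-18, 0]
bipush -52 → [-18, 0, -52]
ineg       → [-18, 0, 52]
bipush -7  → [-18, 0, 52, -7]
isub       → [-18, 0, 59]
bipush 52  → [-18, 0, 59, 52]
iadd       → [-18, 0, 111]
ineg       → [-18, 0, -111]
iadd       → [-18, -111]
iadd       → [-129]
ineg       → [129]

129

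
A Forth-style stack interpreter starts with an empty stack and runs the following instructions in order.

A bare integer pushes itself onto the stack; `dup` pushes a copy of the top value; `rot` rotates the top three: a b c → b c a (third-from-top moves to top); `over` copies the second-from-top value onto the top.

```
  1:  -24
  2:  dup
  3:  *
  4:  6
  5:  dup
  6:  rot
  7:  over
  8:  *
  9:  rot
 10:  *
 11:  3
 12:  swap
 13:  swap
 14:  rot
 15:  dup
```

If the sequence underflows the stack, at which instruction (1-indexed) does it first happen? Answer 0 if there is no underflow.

0

-24  -> -24
dup  -> -24 -24
*    -> 576
6    -> 576 6
dup  -> 576 6 6
rot  -> 6 6 576
over -> 6 6 576 6
*    -> 6 6 3456
rot  -> 6 3456 6
*    -> 6 20736
3    -> 6 20736 3
swap -> 6 3 20736
swap -> 6 20736 3
rot  -> 20736 3 6
dup  -> 20736 3 6 6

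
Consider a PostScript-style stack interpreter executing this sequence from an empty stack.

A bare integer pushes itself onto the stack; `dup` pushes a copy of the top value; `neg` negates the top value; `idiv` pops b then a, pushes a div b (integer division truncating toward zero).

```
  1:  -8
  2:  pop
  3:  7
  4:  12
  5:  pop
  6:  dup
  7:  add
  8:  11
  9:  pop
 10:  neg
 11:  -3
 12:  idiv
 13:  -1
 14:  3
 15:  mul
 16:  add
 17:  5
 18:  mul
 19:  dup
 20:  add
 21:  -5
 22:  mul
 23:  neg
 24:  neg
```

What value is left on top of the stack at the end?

-50

-8   : -8
pop  : (empty)
7    : 7
12   : 7 12
pop  : 7
dup  : 7 7
add  : 14
11   : 14 11
pop  : 14
neg  : -14
-3   : -14 -3
idiv : 4
-1   : 4 -1
3    : 4 -1 3
mul  : 4 -3
add  : 1
5    : 1 5
mul  : 5
dup  : 5 5
add  : 10
-5   : 10 -5
mul  : -50
neg  : 50
neg  : -50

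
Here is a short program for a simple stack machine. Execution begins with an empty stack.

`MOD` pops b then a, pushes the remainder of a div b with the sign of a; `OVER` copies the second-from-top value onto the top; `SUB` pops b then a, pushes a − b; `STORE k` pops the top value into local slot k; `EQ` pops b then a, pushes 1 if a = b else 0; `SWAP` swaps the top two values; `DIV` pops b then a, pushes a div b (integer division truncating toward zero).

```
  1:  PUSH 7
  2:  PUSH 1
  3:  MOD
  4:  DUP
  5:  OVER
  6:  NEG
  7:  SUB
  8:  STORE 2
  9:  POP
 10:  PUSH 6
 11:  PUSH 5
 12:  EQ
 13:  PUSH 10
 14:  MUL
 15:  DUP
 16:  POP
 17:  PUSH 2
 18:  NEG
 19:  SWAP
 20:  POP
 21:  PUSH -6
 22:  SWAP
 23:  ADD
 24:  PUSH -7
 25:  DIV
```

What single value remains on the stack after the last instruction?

PUSH 7  → 7
PUSH 1  → 7 1
MOD     → 0
DUP     → 0 0
OVER    → 0 0 0
NEG     → 0 0 0
SUB     → 0 0
STORE 2 → 0
POP     → (empty)
PUSH 6  → 6
PUSH 5  → 6 5
EQ      → 0
PUSH 10 → 0 10
MUL     → 0
DUP     → 0 0
POP     → 0
PUSH 2  → 0 2
NEG     → 0 -2
SWAP    → -2 0
POP     → -2
PUSH -6 → -2 -6
SWAP    → -6 -2
ADD     → -8
PUSH -7 → -8 -7
DIV     → 1

1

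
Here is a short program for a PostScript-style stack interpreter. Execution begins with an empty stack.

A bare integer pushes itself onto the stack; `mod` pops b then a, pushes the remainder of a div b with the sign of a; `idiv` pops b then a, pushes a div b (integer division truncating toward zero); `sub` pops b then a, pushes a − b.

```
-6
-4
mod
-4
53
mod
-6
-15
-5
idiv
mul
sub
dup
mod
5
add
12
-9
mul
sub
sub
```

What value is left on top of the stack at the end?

-6   → -6
-4   → -6 -4
mod  → -2
-4   → -2 -4
53   → -2 -4 53
mod  → -2 -4
-6   → -2 -4 -6
-15  → -2 -4 -6 -15
-5   → -2 -4 -6 -15 -5
idiv → -2 -4 -6 3
mul  → -2 -4 -18
sub  → -2 14
dup  → -2 14 14
mod  → -2 0
5    → -2 0 5
add  → -2 5
12   → -2 5 12
-9   → -2 5 12 -9
mul  → -2 5 -108
sub  → -2 113
sub  → -115

-115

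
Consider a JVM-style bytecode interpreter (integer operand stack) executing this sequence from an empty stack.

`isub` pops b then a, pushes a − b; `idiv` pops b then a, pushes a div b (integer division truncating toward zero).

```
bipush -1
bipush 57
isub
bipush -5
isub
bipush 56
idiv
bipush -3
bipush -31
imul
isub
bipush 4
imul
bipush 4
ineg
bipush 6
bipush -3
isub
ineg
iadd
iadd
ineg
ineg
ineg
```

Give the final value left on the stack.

385

bipush -1  -> [-1]
bipush 57  -> [-1, 57]
isub       -> [-58]
bipush -5  -> [-58, -5]
isub       -> [-53]
bipush 56  -> [-53, 56]
idiv       -> [0]
bipush -3  -> [0, -3]
bipush -31 -> [0, -3, -31]
imul       -> [0, 93]
isub       -> [-93]
bipush 4   -> [-93, 4]
imul       -> [-372]
bipush 4   -> [-372, 4]
ineg       -> [-372, -4]
bipush 6   -> [-372, -4, 6]
bipush -3  -> [-372, -4, 6, -3]
isub       -> [-372, -4, 9]
ineg       -> [-372, -4, -9]
iadd       -> [-372, -13]
iadd       -> [-385]
ineg       -> [385]
ineg       -> [-385]
ineg       -> [385]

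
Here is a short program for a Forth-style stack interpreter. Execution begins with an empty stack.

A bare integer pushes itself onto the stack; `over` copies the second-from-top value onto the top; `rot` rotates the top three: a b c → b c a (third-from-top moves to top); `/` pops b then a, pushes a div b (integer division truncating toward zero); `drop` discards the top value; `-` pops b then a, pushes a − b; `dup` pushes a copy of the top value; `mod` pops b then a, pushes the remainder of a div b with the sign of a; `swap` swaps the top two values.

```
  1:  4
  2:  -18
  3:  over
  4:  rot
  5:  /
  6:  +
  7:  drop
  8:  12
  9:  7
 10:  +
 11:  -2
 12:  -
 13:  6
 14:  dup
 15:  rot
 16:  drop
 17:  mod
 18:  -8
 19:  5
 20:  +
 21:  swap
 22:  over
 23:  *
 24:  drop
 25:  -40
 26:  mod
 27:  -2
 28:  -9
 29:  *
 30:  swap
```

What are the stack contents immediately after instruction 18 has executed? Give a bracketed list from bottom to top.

[0, -8]

4     [4]
-18   [4, -18]
over  [4, -18, 4]
rot   [-18, 4, 4]
/     [-18, 1]
+     [-17]
drop  []
12    [12]
7     [12, 7]
+     [19]
-2    [19, -2]
-     [21]
6     [21, 6]
dup   [21, 6, 6]
rot   [6, 6, 21]
drop  [6, 6]
mod   [0]
-8    [0, -8]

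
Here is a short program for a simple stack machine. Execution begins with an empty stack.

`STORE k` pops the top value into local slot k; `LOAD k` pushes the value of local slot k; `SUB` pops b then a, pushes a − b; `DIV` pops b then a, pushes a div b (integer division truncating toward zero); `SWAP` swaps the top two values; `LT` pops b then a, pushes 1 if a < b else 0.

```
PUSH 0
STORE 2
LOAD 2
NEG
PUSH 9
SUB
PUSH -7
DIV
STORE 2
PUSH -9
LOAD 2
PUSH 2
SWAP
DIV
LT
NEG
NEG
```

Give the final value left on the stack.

1

PUSH 0  -> [0]
STORE 2 -> []
LOAD 2  -> [0]
NEG     -> [0]
PUSH 9  -> [0, 9]
SUB     -> [-9]
PUSH -7 -> [-9, -7]
DIV     -> [1]
STORE 2 -> []
PUSH -9 -> [-9]
LOAD 2  -> [-9, 1]
PUSH 2  -> [-9, 1, 2]
SWAP    -> [-9, 2, 1]
DIV     -> [-9, 2]
LT      -> [1]
NEG     -> [-1]
NEG     -> [1]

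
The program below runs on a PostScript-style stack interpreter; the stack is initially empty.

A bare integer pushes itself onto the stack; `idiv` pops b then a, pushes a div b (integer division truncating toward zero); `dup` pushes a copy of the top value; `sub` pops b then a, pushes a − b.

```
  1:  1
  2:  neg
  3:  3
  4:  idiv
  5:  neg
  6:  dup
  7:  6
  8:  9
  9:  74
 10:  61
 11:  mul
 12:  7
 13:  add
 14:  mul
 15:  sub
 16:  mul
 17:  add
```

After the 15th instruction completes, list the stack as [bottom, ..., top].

1    → [1]
neg  → [-1]
3    → [-1, 3]
idiv → [0]
neg  → [0]
dup  → [0, 0]
6    → [0, 0, 6]
9    → [0, 0, 6, 9]
74   → [0, 0, 6, 9, 74]
61   → [0, 0, 6, 9, 74, 61]
mul  → [0, 0, 6, 9, 4514]
7    → [0, 0, 6, 9, 4514, 7]
add  → [0, 0, 6, 9, 4521]
mul  → [0, 0, 6, 40689]
sub  → [0, 0, -40683]

[0, 0, -40683]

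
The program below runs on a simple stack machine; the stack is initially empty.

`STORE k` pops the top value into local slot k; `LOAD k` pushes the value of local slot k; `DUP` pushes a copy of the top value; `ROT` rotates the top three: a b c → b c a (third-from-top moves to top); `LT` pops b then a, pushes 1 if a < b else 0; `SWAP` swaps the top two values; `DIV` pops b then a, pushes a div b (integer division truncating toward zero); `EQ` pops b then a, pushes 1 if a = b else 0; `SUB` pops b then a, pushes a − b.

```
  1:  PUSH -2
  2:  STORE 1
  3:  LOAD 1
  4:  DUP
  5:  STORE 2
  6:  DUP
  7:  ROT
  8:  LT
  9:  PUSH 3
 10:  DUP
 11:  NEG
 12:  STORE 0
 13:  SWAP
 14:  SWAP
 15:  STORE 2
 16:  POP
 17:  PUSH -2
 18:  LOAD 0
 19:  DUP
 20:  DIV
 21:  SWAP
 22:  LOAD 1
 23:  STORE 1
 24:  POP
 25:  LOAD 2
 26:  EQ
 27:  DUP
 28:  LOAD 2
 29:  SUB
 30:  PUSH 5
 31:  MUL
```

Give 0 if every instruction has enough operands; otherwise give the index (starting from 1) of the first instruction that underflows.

7

PUSH -2 -> [-2]
STORE 1 -> []
LOAD 1  -> [-2]
DUP     -> [-2, -2]
STORE 2 -> [-2]
DUP     -> [-2, -2]
ROT  — needs 3 operands, stack has 2 → underflow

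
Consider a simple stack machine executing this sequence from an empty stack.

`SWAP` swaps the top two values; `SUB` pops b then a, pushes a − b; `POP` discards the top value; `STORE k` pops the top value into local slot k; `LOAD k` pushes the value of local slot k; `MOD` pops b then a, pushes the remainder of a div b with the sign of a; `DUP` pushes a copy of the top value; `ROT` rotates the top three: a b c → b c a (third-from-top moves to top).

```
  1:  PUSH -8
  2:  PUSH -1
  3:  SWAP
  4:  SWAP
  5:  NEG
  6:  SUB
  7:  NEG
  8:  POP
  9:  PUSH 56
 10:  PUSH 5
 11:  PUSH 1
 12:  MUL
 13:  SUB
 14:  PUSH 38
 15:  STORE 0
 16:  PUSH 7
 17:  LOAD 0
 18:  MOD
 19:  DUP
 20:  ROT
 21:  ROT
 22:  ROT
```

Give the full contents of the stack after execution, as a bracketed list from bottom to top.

[51, 7, 7]

PUSH -8 : [-8]
PUSH -1 : [-8, -1]
SWAP    : [-1, -8]
SWAP    : [-8, -1]
NEG     : [-8, 1]
SUB     : [-9]
NEG     : [9]
POP     : []
PUSH 56 : [56]
PUSH 5  : [56, 5]
PUSH 1  : [56, 5, 1]
MUL     : [56, 5]
SUB     : [51]
PUSH 38 : [51, 38]
STORE 0 : [51]
PUSH 7  : [51, 7]
LOAD 0  : [51, 7, 38]
MOD     : [51, 7]
DUP     : [51, 7, 7]
ROT     : [7, 7, 51]
ROT     : [7, 51, 7]
ROT     : [51, 7, 7]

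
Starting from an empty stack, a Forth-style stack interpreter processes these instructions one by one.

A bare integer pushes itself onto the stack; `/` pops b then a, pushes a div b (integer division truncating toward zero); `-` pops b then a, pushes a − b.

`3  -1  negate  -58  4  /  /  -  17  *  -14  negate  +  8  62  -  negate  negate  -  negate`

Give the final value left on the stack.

3      : [3]
-1     : [3, -1]
negate : [3, 1]
-58    : [3, 1, -58]
4      : [3, 1, -58, 4]
/      : [3, 1, -14]
/      : [3, 0]
-      : [3]
17     : [3, 17]
*      : [51]
-14    : [51, -14]
negate : [51, 14]
+      : [65]
8      : [65, 8]
62     : [65, 8, 62]
-      : [65, -54]
negate : [65, 54]
negate : [65, -54]
-      : [119]
negate : [-119]

-119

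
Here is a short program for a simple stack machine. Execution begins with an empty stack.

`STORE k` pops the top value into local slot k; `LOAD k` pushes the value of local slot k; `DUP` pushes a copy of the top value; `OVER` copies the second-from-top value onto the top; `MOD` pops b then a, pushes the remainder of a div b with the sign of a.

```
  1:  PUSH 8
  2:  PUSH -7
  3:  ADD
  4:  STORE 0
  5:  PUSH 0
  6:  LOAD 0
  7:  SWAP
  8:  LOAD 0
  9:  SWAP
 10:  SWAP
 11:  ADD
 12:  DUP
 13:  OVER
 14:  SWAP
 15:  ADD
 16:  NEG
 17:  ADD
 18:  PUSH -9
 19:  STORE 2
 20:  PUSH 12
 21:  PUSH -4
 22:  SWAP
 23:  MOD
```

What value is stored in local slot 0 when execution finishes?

1

PUSH 8  → [8]
PUSH -7 → [8, -7]
ADD     → [1]
STORE 0 → []
PUSH 0  → [0]
LOAD 0  → [0, 1]
SWAP    → [1, 0]
LOAD 0  → [1, 0, 1]
SWAP    → [1, 1, 0]
SWAP    → [1, 0, 1]
ADD     → [1, 1]
DUP     → [1, 1, 1]
OVER    → [1, 1, 1, 1]
SWAP    → [1, 1, 1, 1]
ADD     → [1, 1, 2]
NEG     → [1, 1, -2]
ADD     → [1, -1]
PUSH -9 → [1, -1, -9]
STORE 2 → [1, -1]
PUSH 12 → [1, -1, 12]
PUSH -4 → [1, -1, 12, -4]
SWAP    → [1, -1, -4, 12]
MOD     → [1, -1, -4]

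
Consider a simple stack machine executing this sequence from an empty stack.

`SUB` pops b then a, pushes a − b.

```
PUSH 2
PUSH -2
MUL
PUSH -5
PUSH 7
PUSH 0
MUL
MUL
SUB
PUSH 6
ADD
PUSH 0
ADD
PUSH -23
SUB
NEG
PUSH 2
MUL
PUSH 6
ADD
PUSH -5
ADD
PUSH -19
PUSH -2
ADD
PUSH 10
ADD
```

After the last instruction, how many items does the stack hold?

PUSH 2   → 2
PUSH -2  → 2 -2
MUL      → -4
PUSH -5  → -4 -5
PUSH 7   → -4 -5 7
PUSH 0   → -4 -5 7 0
MUL      → -4 -5 0
MUL      → -4 0
SUB      → -4
PUSH 6   → -4 6
ADD      → 2
PUSH 0   → 2 0
ADD      → 2
PUSH -23 → 2 -23
SUB      → 25
NEG      → -25
PUSH 2   → -25 2
MUL      → -50
PUSH 6   → -50 6
ADD      → -44
PUSH -5  → -44 -5
ADD      → -49
PUSH -19 → -49 -19
PUSH -2  → -49 -19 -2
ADD      → -49 -21
PUSH 10  → -49 -21 10
ADD      → -49 -11

2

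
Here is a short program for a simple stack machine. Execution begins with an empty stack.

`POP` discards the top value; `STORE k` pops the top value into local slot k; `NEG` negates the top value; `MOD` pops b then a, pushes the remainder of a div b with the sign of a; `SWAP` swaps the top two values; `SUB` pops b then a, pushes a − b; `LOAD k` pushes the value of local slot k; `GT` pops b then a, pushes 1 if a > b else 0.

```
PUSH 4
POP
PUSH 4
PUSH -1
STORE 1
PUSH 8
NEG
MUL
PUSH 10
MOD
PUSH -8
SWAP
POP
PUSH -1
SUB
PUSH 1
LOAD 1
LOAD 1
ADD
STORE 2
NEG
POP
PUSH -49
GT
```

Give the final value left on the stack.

1

PUSH 4    [4]
POP       []
PUSH 4    [4]
PUSH -1   [4, -1]
STORE 1   [4]
PUSH 8    [4, 8]
NEG       [4, -8]
MUL       [-32]
PUSH 10   [-32, 10]
MOD       [-2]
PUSH -8   [-2, -8]
SWAP      [-8, -2]
POP       [-8]
PUSH -1   [-8, -1]
SUB       [-7]
PUSH 1    [-7, 1]
LOAD 1    [-7, 1, -1]
LOAD 1    [-7, 1, -1, -1]
ADD       [-7, 1, -2]
STORE 2   [-7, 1]
NEG       [-7, -1]
POP       [-7]
PUSH -49  [-7, -49]
GT        [1]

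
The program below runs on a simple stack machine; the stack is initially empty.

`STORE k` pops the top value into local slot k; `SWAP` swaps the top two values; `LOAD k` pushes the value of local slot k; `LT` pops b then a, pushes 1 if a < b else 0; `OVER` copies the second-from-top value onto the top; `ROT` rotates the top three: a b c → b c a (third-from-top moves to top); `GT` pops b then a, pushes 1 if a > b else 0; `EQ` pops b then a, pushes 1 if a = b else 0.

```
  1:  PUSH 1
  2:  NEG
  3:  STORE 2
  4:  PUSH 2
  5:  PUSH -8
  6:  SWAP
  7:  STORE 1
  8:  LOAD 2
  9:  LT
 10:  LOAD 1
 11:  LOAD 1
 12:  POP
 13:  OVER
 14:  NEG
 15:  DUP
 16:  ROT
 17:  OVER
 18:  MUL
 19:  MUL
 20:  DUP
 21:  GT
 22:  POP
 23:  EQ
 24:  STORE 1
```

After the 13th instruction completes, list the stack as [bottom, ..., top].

PUSH 1  : 1
NEG     : -1
STORE 2 : (empty)
PUSH 2  : 2
PUSH -8 : 2 -8
SWAP    : -8 2
STORE 1 : -8
LOAD 2  : -8 -1
LT      : 1
LOAD 1  : 1 2
LOAD 1  : 1 2 2
POP     : 1 2
OVER    : 1 2 1

[1, 2, 1]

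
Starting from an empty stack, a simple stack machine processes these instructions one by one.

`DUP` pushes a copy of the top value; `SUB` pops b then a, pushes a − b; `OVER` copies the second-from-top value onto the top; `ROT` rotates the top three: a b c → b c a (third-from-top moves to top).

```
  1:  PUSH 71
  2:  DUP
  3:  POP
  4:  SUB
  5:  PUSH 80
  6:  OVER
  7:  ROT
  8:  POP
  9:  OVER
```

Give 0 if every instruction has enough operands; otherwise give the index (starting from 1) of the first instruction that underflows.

4

PUSH 71 -> 71
DUP     -> 71 71
POP     -> 71
SUB  — needs 2 operands, stack has 1 → underflow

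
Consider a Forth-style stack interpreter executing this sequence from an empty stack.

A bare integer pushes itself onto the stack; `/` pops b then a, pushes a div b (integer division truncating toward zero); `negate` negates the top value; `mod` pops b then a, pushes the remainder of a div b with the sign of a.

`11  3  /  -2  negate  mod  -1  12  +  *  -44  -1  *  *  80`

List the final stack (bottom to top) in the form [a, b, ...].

[484, 80]

11     → [11]
3      → [11, 3]
/      → [3]
-2     → [3, -2]
negate → [3, 2]
mod    → [1]
-1     → [1, -1]
12     → [1, -1, 12]
+      → [1, 11]
*      → [11]
-44    → [11, -44]
-1     → [11, -44, -1]
*      → [11, 44]
*      → [484]
80     → [484, 80]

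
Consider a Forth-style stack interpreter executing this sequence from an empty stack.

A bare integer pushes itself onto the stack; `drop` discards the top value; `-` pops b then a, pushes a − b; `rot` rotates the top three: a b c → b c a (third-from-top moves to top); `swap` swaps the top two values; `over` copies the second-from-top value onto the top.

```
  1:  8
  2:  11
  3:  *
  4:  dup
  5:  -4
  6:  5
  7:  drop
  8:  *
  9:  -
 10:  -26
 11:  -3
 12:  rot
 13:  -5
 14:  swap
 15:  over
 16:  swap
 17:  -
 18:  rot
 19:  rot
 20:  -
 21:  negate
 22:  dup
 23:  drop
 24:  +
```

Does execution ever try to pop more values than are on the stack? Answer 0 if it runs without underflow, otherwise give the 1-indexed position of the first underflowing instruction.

0

8      → 8
11     → 8 11
*      → 88
dup    → 88 88
-4     → 88 88 -4
5      → 88 88 -4 5
drop   → 88 88 -4
*      → 88 -352
-      → 440
-26    → 440 -26
-3     → 440 -26 -3
rot    → -26 -3 440
-5     → -26 -3 440 -5
swap   → -26 -3 -5 440
over   → -26 -3 -5 440 -5
swap   → -26 -3 -5 -5 440
-      → -26 -3 -5 -445
rot    → -26 -5 -445 -3
rot    → -26 -445 -3 -5
-      → -26 -445 2
negate → -26 -445 -2
dup    → -26 -445 -2 -2
drop   → -26 -445 -2
+      → -26 -447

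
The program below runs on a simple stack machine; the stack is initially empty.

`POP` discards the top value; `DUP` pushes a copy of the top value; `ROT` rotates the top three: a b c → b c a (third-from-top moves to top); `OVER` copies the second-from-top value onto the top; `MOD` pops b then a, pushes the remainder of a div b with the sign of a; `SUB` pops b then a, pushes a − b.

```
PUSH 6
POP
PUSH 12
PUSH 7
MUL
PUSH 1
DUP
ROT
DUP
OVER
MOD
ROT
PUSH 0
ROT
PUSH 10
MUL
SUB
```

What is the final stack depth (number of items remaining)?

PUSH 6  -> [6]
POP     -> []
PUSH 12 -> [12]
PUSH 7  -> [12, 7]
MUL     -> [84]
PUSH 1  -> [84, 1]
DUP     -> [84, 1, 1]
ROT     -> [1, 1, 84]
DUP     -> [1, 1, 84, 84]
OVER    -> [1, 1, 84, 84, 84]
MOD     -> [1, 1, 84, 0]
ROT     -> [1, 84, 0, 1]
PUSH 0  -> [1, 84, 0, 1, 0]
ROT     -> [1, 84, 1, 0, 0]
PUSH 10 -> [1, 84, 1, 0, 0, 10]
MUL     -> [1, 84, 1, 0, 0]
SUB     -> [1, 84, 1, 0]

4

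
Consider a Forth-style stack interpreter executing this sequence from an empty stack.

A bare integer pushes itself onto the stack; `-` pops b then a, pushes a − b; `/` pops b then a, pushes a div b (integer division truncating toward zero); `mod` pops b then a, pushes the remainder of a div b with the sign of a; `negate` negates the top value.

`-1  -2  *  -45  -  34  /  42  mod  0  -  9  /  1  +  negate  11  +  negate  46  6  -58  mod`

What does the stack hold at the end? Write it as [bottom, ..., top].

[-10, 46, 6]

-1      -1
-2      -1 -2
*       2
-45     2 -45
-       47
34      47 34
/       1
42      1 42
mod     1
0       1 0
-       1
9       1 9
/       0
1       0 1
+       1
negate  -1
11      -1 11
+       10
negate  -10
46      -10 46
6       -10 46 6
-58     -10 46 6 -58
mod     -10 46 6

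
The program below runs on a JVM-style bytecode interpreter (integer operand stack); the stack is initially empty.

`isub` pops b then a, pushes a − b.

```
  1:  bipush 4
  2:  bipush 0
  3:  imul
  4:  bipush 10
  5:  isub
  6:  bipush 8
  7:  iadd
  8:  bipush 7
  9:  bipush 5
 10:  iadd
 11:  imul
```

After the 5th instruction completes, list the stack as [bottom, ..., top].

bipush 4  -> 4
bipush 0  -> 4 0
imul      -> 0
bipush 10 -> 0 10
isub      -> -10

[-10]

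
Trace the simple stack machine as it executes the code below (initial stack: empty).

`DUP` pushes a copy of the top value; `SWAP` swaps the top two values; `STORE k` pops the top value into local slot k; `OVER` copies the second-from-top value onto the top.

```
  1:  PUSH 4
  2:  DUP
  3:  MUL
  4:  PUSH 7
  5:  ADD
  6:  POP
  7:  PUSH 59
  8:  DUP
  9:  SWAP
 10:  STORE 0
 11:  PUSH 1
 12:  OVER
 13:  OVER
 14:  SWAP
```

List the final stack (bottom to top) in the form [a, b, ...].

PUSH 4  : [4]
DUP     : [4, 4]
MUL     : [16]
PUSH 7  : [16, 7]
ADD     : [23]
POP     : []
PUSH 59 : [59]
DUP     : [59, 59]
SWAP    : [59, 59]
STORE 0 : [59]
PUSH 1  : [59, 1]
OVER    : [59, 1, 59]
OVER    : [59, 1, 59, 1]
SWAP    : [59, 1, 1, 59]

[59, 1, 1, 59]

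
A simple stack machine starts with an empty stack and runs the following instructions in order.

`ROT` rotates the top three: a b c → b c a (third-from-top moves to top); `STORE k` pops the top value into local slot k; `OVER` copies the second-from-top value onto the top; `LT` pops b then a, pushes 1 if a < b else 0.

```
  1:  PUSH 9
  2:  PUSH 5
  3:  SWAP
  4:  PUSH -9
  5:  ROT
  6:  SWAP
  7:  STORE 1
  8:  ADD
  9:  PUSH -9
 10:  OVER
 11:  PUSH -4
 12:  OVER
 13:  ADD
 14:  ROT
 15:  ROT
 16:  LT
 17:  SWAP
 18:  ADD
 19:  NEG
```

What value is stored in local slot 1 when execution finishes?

-9

PUSH 9  → 9
PUSH 5  → 9 5
SWAP    → 5 9
PUSH -9 → 5 9 -9
ROT     → 9 -9 5
SWAP    → 9 5 -9
STORE 1 → 9 5
ADD     → 14
PUSH -9 → 14 -9
OVER    → 14 -9 14
PUSH -4 → 14 -9 14 -4
OVER    → 14 -9 14 -4 14
ADD     → 14 -9 14 10
ROT     → 14 14 10 -9
ROT     → 14 10 -9 14
LT      → 14 10 1
SWAP    → 14 1 10
ADD     → 14 11
NEG     → 14 -11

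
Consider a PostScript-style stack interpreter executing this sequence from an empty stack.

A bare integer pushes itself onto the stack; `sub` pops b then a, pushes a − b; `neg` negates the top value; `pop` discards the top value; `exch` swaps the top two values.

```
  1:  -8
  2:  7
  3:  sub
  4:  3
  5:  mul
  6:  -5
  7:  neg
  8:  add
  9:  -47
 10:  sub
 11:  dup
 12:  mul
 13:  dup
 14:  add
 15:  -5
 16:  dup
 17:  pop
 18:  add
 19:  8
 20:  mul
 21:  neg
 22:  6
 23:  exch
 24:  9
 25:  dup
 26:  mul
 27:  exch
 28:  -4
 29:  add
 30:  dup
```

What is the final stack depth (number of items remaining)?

4

-8   → [-8]
7    → [-8, 7]
sub  → [-15]
3    → [-15, 3]
mul  → [-45]
-5   → [-45, -5]
neg  → [-45, 5]
add  → [-40]
-47  → [-40, -47]
sub  → [7]
dup  → [7, 7]
mul  → [49]
dup  → [49, 49]
add  → [98]
-5   → [98, -5]
dup  → [98, -5, -5]
pop  → [98, -5]
add  → [93]
8    → [93, 8]
mul  → [744]
neg  → [-744]
6    → [-744, 6]
exch → [6, -744]
9    → [6, -744, 9]
dup  → [6, -744, 9, 9]
mul  → [6, -744, 81]
exch → [6, 81, -744]
-4   → [6, 81, -744, -4]
add  → [6, 81, -748]
dup  → [6, 81, -748, -748]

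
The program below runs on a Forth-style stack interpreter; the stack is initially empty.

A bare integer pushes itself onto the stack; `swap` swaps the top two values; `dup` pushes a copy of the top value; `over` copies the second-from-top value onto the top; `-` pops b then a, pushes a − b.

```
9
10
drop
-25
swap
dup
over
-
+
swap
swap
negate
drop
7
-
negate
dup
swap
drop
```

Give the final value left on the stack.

32

9      -> [9]
10     -> [9, 10]
drop   -> [9]
-25    -> [9, -25]
swap   -> [-25, 9]
dup    -> [-25, 9, 9]
over   -> [-25, 9, 9, 9]
-      -> [-25, 9, 0]
+      -> [-25, 9]
swap   -> [9, -25]
swap   -> [-25, 9]
negate -> [-25, -9]
drop   -> [-25]
7      -> [-25, 7]
-      -> [-32]
negate -> [32]
dup    -> [32, 32]
swap   -> [32, 32]
drop   -> [32]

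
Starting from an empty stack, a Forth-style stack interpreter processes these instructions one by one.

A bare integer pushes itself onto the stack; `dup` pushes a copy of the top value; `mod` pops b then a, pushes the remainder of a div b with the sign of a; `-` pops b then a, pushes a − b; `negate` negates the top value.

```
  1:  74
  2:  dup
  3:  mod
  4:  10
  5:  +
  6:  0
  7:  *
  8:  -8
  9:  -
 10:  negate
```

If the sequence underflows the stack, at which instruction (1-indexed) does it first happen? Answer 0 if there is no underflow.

0

74     -> 74
dup    -> 74 74
mod    -> 0
10     -> 0 10
+      -> 10
0      -> 10 0
*      -> 0
-8     -> 0 -8
-      -> 8
negate -> -8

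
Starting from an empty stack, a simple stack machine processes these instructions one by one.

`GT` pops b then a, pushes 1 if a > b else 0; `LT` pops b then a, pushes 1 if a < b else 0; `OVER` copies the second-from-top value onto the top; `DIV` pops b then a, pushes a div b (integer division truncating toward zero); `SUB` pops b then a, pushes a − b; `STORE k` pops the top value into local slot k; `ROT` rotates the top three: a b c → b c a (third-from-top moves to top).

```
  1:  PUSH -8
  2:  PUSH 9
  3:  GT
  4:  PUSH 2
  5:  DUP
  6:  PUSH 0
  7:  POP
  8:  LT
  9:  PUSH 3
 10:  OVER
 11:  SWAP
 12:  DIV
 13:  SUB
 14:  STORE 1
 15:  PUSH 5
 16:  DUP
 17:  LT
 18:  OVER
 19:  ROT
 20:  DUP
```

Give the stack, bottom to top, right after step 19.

PUSH -8 → [-8]
PUSH 9  → [-8, 9]
GT      → [0]
PUSH 2  → [0, 2]
DUP     → [0, 2, 2]
PUSH 0  → [0, 2, 2, 0]
POP     → [0, 2, 2]
LT      → [0, 0]
PUSH 3  → [0, 0, 3]
OVER    → [0, 0, 3, 0]
SWAP    → [0, 0, 0, 3]
DIV     → [0, 0, 0]
SUB     → [0, 0]
STORE 1 → [0]
PUSH 5  → [0, 5]
DUP     → [0, 5, 5]
LT      → [0, 0]
OVER    → [0, 0, 0]
ROT     → [0, 0, 0]

[0, 0, 0]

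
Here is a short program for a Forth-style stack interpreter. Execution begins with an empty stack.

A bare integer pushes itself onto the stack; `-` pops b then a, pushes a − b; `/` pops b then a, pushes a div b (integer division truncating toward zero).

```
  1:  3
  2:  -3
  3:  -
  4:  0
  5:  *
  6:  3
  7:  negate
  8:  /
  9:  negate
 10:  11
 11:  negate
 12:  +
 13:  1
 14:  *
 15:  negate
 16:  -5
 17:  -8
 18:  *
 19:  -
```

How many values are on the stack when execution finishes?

3       3
-3      3 -3
-       6
0       6 0
*       0
3       0 3
negate  0 -3
/       0
negate  0
11      0 11
negate  0 -11
+       -11
1       -11 1
*       -11
negate  11
-5      11 -5
-8      11 -5 -8
*       11 40
-       -29

1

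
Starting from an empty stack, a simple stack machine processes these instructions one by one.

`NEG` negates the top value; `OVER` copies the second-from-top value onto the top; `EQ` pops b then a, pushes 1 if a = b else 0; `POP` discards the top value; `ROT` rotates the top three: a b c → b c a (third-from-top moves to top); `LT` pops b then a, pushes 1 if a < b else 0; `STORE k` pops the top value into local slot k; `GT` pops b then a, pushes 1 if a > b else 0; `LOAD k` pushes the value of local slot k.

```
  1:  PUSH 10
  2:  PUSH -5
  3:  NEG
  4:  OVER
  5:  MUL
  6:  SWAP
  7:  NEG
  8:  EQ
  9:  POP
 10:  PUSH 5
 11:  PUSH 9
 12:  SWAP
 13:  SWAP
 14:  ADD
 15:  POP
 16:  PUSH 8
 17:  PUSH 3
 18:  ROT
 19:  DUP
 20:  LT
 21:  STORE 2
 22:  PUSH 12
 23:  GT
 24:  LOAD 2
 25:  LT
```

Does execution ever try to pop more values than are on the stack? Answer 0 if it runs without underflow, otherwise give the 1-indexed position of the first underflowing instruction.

18

PUSH 10  [10]
PUSH -5  [10, -5]
NEG      [10, 5]
OVER     [10, 5, 10]
MUL      [10, 50]
SWAP     [50, 10]
NEG      [50, -10]
EQ       [0]
POP      []
PUSH 5   [5]
PUSH 9   [5, 9]
SWAP     [9, 5]
SWAP     [5, 9]
ADD      [14]
POP      []
PUSH 8   [8]
PUSH 3   [8, 3]
ROT  — needs 3 operands, stack has 2 → underflow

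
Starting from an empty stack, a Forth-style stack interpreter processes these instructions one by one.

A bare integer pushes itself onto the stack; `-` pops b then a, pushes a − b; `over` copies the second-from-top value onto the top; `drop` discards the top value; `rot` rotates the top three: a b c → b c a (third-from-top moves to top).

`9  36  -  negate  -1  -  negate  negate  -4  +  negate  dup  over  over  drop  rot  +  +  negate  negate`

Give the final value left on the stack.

9      : 9
36     : 9 36
-      : -27
negate : 27
-1     : 27 -1
-      : 28
negate : -28
negate : 28
-4     : 28 -4
+      : 24
negate : -24
dup    : -24 -24
over   : -24 -24 -24
over   : -24 -24 -24 -24
drop   : -24 -24 -24
rot    : -24 -24 -24
+      : -24 -48
+      : -72
negate : 72
negate : -72

-72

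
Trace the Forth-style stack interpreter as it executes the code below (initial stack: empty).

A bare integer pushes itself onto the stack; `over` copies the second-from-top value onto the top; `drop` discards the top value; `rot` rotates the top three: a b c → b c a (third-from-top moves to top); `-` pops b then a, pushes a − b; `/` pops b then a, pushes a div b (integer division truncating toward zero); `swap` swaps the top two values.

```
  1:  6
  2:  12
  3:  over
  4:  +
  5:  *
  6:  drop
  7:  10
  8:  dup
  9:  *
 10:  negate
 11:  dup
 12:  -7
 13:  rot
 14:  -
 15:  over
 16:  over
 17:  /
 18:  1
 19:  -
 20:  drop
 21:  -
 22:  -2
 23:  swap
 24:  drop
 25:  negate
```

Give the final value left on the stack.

2

6       6
12      6 12
over    6 12 6
+       6 18
*       108
drop    (empty)
10      10
dup     10 10
*       100
negate  -100
dup     -100 -100
-7      -100 -100 -7
rot     -100 -7 -100
-       -100 93
over    -100 93 -100
over    -100 93 -100 93
/       -100 93 -1
1       -100 93 -1 1
-       -100 93 -2
drop    -100 93
-       -193
-2      -193 -2
swap    -2 -193
drop    -2
negate  2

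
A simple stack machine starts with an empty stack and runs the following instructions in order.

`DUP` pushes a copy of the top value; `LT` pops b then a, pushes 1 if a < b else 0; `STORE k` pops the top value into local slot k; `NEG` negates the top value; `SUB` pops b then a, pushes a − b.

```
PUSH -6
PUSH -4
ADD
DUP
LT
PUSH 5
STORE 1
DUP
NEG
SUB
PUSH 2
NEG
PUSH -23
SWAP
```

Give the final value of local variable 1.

5

PUSH -6  -> [-6]
PUSH -4  -> [-6, -4]
ADD      -> [-10]
DUP      -> [-10, -10]
LT       -> [0]
PUSH 5   -> [0, 5]
STORE 1  -> [0]
DUP      -> [0, 0]
NEG      -> [0, 0]
SUB      -> [0]
PUSH 2   -> [0, 2]
NEG      -> [0, -2]
PUSH -23 -> [0, -2, -23]
SWAP     -> [0, -23, -2]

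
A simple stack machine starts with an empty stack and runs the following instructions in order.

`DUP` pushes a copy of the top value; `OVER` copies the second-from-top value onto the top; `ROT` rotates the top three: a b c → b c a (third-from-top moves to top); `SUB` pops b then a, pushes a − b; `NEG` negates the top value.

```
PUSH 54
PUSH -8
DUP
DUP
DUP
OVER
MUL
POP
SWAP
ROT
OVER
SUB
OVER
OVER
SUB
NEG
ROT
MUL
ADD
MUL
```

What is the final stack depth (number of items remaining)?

2

PUSH 54 → 54
PUSH -8 → 54 -8
DUP     → 54 -8 -8
DUP     → 54 -8 -8 -8
DUP     → 54 -8 -8 -8 -8
OVER    → 54 -8 -8 -8 -8 -8
MUL     → 54 -8 -8 -8 64
POP     → 54 -8 -8 -8
SWAP    → 54 -8 -8 -8
ROT     → 54 -8 -8 -8
OVER    → 54 -8 -8 -8 -8
SUB     → 54 -8 -8 0
OVER    → 54 -8 -8 0 -8
OVER    → 54 -8 -8 0 -8 0
SUB     → 54 -8 -8 0 -8
NEG     → 54 -8 -8 0 8
ROT     → 54 -8 0 8 -8
MUL     → 54 -8 0 -64
ADD     → 54 -8 -64
MUL     → 54 512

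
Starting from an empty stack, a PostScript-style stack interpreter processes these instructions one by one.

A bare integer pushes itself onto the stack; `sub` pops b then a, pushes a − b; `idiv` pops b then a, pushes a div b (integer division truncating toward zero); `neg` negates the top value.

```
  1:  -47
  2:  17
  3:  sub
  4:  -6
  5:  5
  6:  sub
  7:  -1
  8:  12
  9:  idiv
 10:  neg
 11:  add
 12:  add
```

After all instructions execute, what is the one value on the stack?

-47  → [-47]
17   → [-47, 17]
sub  → [-64]
-6   → [-64, -6]
5    → [-64, -6, 5]
sub  → [-64, -11]
-1   → [-64, -11, -1]
12   → [-64, -11, -1, 12]
idiv → [-64, -11, 0]
neg  → [-64, -11, 0]
add  → [-64, -11]
add  → [-75]

-75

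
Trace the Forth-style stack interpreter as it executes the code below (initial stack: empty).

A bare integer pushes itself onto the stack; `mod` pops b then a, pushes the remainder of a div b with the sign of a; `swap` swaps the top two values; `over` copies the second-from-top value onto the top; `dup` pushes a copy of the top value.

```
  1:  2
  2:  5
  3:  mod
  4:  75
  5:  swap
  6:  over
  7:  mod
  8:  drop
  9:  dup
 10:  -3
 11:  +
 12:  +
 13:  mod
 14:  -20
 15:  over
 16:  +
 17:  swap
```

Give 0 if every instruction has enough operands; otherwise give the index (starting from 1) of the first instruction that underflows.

2    → 2
5    → 2 5
mod  → 2
75   → 2 75
swap → 75 2
over → 75 2 75
mod  → 75 2
drop → 75
dup  → 75 75
-3   → 75 75 -3
+    → 75 72
+    → 147
mod  — needs 2 operands, stack has 1 → underflow

13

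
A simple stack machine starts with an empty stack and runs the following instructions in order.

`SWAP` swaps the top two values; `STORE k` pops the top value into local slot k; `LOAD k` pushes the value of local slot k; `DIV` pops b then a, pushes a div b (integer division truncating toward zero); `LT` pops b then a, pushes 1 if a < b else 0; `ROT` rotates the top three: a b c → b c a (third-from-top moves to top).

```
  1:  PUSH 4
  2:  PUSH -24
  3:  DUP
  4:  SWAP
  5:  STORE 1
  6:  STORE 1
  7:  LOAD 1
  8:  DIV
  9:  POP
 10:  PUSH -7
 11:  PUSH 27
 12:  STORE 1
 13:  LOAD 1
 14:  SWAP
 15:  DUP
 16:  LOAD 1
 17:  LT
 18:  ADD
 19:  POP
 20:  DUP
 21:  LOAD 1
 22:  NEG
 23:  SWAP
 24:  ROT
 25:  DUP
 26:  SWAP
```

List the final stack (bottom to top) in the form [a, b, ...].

PUSH 4   → 4
PUSH -24 → 4 -24
DUP      → 4 -24 -24
SWAP     → 4 -24 -24
STORE 1  → 4 -24
STORE 1  → 4
LOAD 1   → 4 -24
DIV      → 0
POP      → (empty)
PUSH -7  → -7
PUSH 27  → -7 27
STORE 1  → -7
LOAD 1   → -7 27
SWAP     → 27 -7
DUP      → 27 -7 -7
LOAD 1   → 27 -7 -7 27
LT       → 27 -7 1
ADD      → 27 -6
POP      → 27
DUP      → 27 27
LOAD 1   → 27 27 27
NEG      → 27 27 -27
SWAP     → 27 -27 27
ROT      → -27 27 27
DUP      → -27 27 27 27
SWAP     → -27 27 27 27

[-27, 27, 27, 27]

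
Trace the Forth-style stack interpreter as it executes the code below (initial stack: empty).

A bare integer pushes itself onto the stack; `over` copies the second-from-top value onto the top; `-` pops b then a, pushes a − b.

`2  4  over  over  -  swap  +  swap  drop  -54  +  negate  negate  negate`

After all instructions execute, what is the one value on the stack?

52

2       [2]
4       [2, 4]
over    [2, 4, 2]
over    [2, 4, 2, 4]
-       [2, 4, -2]
swap    [2, -2, 4]
+       [2, 2]
swap    [2, 2]
drop    [2]
-54     [2, -54]
+       [-52]
negate  [52]
negate  [-52]
negate  [52]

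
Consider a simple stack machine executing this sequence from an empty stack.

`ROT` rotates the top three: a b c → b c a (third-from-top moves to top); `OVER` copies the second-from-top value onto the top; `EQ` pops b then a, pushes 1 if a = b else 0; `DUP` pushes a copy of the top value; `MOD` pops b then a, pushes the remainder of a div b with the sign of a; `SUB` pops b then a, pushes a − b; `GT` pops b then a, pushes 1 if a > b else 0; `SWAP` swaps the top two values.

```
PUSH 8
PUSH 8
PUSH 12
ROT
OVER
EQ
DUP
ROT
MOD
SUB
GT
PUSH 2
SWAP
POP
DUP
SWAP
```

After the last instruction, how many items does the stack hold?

2

PUSH 8  → [8]
PUSH 8  → [8, 8]
PUSH 12 → [8, 8, 12]
ROT     → [8, 12, 8]
OVER    → [8, 12, 8, 12]
EQ      → [8, 12, 0]
DUP     → [8, 12, 0, 0]
ROT     → [8, 0, 0, 12]
MOD     → [8, 0, 0]
SUB     → [8, 0]
GT      → [1]
PUSH 2  → [1, 2]
SWAP    → [2, 1]
POP     → [2]
DUP     → [2, 2]
SWAP    → [2, 2]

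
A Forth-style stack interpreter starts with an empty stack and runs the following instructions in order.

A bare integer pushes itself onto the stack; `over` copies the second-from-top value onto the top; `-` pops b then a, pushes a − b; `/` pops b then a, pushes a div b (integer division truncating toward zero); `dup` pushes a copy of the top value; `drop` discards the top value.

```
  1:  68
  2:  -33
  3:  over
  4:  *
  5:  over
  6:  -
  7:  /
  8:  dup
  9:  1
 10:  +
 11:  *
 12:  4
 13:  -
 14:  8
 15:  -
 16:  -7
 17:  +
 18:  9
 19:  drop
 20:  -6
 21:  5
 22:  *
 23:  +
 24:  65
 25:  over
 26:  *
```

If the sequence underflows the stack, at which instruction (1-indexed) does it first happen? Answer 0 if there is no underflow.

0

68    68
-33   68 -33
over  68 -33 68
*     68 -2244
over  68 -2244 68
-     68 -2312
/     0
dup   0 0
1     0 0 1
+     0 1
*     0
4     0 4
-     -4
8     -4 8
-     -12
-7    -12 -7
+     -19
9     -19 9
drop  -19
-6    -19 -6
5     -19 -6 5
*     -19 -30
+     -49
65    -49 65
over  -49 65 -49
*     -49 -3185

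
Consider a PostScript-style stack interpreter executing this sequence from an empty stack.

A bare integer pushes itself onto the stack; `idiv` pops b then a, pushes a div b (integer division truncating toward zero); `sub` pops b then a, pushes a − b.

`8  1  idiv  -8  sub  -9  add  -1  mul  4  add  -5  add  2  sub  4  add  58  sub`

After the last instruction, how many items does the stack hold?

8    : 8
1    : 8 1
idiv : 8
-8   : 8 -8
sub  : 16
-9   : 16 -9
add  : 7
-1   : 7 -1
mul  : -7
4    : -7 4
add  : -3
-5   : -3 -5
add  : -8
2    : -8 2
sub  : -10
4    : -10 4
add  : -6
58   : -6 58
sub  : -64

1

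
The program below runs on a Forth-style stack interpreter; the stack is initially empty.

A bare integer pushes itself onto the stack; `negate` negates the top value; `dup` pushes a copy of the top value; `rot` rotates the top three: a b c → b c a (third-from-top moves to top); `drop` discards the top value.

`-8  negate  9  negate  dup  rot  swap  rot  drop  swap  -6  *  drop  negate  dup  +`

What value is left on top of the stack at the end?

18

-8     → [-8]
negate → [8]
9      → [8, 9]
negate → [8, -9]
dup    → [8, -9, -9]
rot    → [-9, -9, 8]
swap   → [-9, 8, -9]
rot    → [8, -9, -9]
drop   → [8, -9]
swap   → [-9, 8]
-6     → [-9, 8, -6]
*      → [-9, -48]
drop   → [-9]
negate → [9]
dup    → [9, 9]
+      → [18]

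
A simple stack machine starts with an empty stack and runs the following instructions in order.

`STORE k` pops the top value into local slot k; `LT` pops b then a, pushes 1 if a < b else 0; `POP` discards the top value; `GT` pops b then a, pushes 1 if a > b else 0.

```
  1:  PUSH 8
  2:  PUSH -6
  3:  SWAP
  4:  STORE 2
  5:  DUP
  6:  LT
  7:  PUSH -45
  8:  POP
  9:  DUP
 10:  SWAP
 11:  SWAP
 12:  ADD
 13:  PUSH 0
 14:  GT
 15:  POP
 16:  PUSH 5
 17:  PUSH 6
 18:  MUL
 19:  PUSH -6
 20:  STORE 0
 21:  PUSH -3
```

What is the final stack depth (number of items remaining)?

2

PUSH 8   : 8
PUSH -6  : 8 -6
SWAP     : -6 8
STORE 2  : -6
DUP      : -6 -6
LT       : 0
PUSH -45 : 0 -45
POP      : 0
DUP      : 0 0
SWAP     : 0 0
SWAP     : 0 0
ADD      : 0
PUSH 0   : 0 0
GT       : 0
POP      : (empty)
PUSH 5   : 5
PUSH 6   : 5 6
MUL      : 30
PUSH -6  : 30 -6
STORE 0  : 30
PUSH -3  : 30 -3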